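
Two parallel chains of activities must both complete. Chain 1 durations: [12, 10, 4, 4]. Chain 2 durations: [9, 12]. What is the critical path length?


Path A total = 12 + 10 + 4 + 4 = 30
Path B total = 9 + 12 = 21
Critical path = longest path = max(30, 21) = 30

30


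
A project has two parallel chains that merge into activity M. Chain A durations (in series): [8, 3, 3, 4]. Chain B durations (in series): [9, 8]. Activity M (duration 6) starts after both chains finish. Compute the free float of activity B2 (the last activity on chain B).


ES(B2) = sum of predecessors on chain B = 9
EF(B2) = ES + duration = 9 + 8 = 17
Successor of B2 is M. ES(M) = max(sum(A), sum(B)) = max(18, 17) = 18
Free float = ES(successor) - EF(current) = 18 - 17 = 1

1


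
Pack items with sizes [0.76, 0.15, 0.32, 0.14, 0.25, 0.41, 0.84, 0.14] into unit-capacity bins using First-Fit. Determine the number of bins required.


Place items sequentially using First-Fit:
  Item 0.76 -> new Bin 1
  Item 0.15 -> Bin 1 (now 0.91)
  Item 0.32 -> new Bin 2
  Item 0.14 -> Bin 2 (now 0.46)
  Item 0.25 -> Bin 2 (now 0.71)
  Item 0.41 -> new Bin 3
  Item 0.84 -> new Bin 4
  Item 0.14 -> Bin 2 (now 0.85)
Total bins used = 4

4


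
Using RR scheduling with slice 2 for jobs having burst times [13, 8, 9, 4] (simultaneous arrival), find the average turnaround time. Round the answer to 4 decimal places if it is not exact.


Time quantum = 2
Execution trace:
  J1 runs 2 units, time = 2
  J2 runs 2 units, time = 4
  J3 runs 2 units, time = 6
  J4 runs 2 units, time = 8
  J1 runs 2 units, time = 10
  J2 runs 2 units, time = 12
  J3 runs 2 units, time = 14
  J4 runs 2 units, time = 16
  J1 runs 2 units, time = 18
  J2 runs 2 units, time = 20
  J3 runs 2 units, time = 22
  J1 runs 2 units, time = 24
  J2 runs 2 units, time = 26
  J3 runs 2 units, time = 28
  J1 runs 2 units, time = 30
  J3 runs 1 units, time = 31
  J1 runs 2 units, time = 33
  J1 runs 1 units, time = 34
Finish times: [34, 26, 31, 16]
Average turnaround = 107/4 = 26.75

26.75


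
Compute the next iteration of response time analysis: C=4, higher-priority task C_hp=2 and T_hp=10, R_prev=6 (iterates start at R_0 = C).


R_next = C + ceil(R_prev / T_hp) * C_hp
ceil(6 / 10) = ceil(0.6) = 1
Interference = 1 * 2 = 2
R_next = 4 + 2 = 6
R_next = R_prev, so the iteration has converged (response time = 6).

6


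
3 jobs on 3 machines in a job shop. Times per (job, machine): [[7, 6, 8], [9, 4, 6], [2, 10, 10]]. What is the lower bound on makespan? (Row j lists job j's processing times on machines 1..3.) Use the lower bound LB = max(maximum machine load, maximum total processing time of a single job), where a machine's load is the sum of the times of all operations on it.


Machine loads:
  Machine 1: 7 + 9 + 2 = 18
  Machine 2: 6 + 4 + 10 = 20
  Machine 3: 8 + 6 + 10 = 24
Max machine load = 24
Job totals:
  Job 1: 21
  Job 2: 19
  Job 3: 22
Max job total = 22
Lower bound = max(24, 22) = 24

24


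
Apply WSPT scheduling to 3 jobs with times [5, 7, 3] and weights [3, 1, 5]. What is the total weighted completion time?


Compute p/w ratios and sort ascending (WSPT): [(3, 5), (5, 3), (7, 1)]
Compute weighted completion times:
  Job (p=3,w=5): C=3, w*C=5*3=15
  Job (p=5,w=3): C=8, w*C=3*8=24
  Job (p=7,w=1): C=15, w*C=1*15=15
Total weighted completion time = 54

54


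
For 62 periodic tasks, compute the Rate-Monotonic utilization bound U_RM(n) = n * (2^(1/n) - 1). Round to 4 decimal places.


Compute 2^(1/62) = 1.0112425207
Subtract 1: 1.0112425207 - 1 = 0.0112425207
Multiply by n: 62 * 0.0112425207 = 0.6970362834
Round to 4 dp: 0.6970

0.6970


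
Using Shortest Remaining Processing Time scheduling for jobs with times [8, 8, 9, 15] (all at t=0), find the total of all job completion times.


Since all jobs arrive at t=0, SRPT equals SPT ordering.
SPT order: [8, 8, 9, 15]
Completion times:
  Job 1: p=8, C=8
  Job 2: p=8, C=16
  Job 3: p=9, C=25
  Job 4: p=15, C=40
Total completion time = 8 + 16 + 25 + 40 = 89

89


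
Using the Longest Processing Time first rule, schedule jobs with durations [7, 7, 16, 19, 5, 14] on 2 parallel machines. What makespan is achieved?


Sort jobs in decreasing order (LPT): [19, 16, 14, 7, 7, 5]
Assign each job to the least loaded machine:
  Machine 1: jobs [19, 7, 7], load = 33
  Machine 2: jobs [16, 14, 5], load = 35
Makespan = max load = 35

35


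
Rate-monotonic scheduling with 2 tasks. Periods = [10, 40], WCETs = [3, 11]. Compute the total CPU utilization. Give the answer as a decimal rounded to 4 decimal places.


Compute individual utilizations (exact fractions):
  Task 1: C/T = 3/10 (approx. 0.3)
  Task 2: C/T = 11/40 (approx. 0.275)
Total utilization U = 3/10 + 11/40 = 23/40
Rounded to 4 decimal places: U = 0.5750
RM (Liu & Layland) bound for 2 tasks = 0.828427; compare with U = 23/40 (approx. 0.575000)
U <= bound, so schedulable by RM sufficient condition.

0.5750


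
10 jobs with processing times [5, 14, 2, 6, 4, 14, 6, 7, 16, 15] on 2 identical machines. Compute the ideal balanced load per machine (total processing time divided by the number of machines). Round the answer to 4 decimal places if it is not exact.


Total processing time = 5 + 14 + 2 + 6 + 4 + 14 + 6 + 7 + 16 + 15 = 89
Number of machines = 2
Ideal balanced load = 89 / 2 = 44.5

44.5


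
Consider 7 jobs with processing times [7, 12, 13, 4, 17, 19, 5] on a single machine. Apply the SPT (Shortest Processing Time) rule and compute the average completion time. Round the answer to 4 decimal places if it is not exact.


Sort jobs by processing time (SPT order): [4, 5, 7, 12, 13, 17, 19]
Compute completion times sequentially:
  Job 1: processing = 4, completes at 4
  Job 2: processing = 5, completes at 9
  Job 3: processing = 7, completes at 16
  Job 4: processing = 12, completes at 28
  Job 5: processing = 13, completes at 41
  Job 6: processing = 17, completes at 58
  Job 7: processing = 19, completes at 77
Sum of completion times = 233
Average completion time = 233/7 = 33.2857

33.2857


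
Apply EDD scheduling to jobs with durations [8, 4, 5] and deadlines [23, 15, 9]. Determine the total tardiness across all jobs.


Sort by due date (EDD order): [(5, 9), (4, 15), (8, 23)]
Compute completion times and tardiness:
  Job 1: p=5, d=9, C=5, tardiness=max(0,5-9)=0
  Job 2: p=4, d=15, C=9, tardiness=max(0,9-15)=0
  Job 3: p=8, d=23, C=17, tardiness=max(0,17-23)=0
Total tardiness = 0

0


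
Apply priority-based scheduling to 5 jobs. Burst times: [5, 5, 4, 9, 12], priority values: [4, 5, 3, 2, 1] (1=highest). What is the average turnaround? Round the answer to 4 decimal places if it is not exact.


Sort by priority (ascending = highest first):
Order: [(1, 12), (2, 9), (3, 4), (4, 5), (5, 5)]
Completion times:
  Priority 1, burst=12, C=12
  Priority 2, burst=9, C=21
  Priority 3, burst=4, C=25
  Priority 4, burst=5, C=30
  Priority 5, burst=5, C=35
Average turnaround = 123/5 = 24.6

24.6


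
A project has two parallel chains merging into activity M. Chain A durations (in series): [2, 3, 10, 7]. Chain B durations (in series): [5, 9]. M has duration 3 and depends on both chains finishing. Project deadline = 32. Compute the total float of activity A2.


Forward pass: ES(A2) = sum of predecessors on chain A = 2
EF = ES + duration = 2 + 3 = 5
Backward pass: LF(M) = deadline = 32; LS(M) = 32 - 3 = 29
LF(A2) = LS(M) - sum(successors on chain A) = 29 - 17 = 12
LS = LF - duration = 12 - 3 = 9
Total float = LS - ES = 9 - 2 = 7

7


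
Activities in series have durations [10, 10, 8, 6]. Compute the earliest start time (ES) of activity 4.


Activity 4 starts after activities 1 through 3 complete.
Predecessor durations: [10, 10, 8]
ES = 10 + 10 + 8 = 28

28


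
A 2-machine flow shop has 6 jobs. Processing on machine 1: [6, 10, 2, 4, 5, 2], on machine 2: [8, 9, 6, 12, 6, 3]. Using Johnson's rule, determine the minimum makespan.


Apply Johnson's rule:
  Group 1 (a <= b): [(3, 2, 6), (6, 2, 3), (4, 4, 12), (5, 5, 6), (1, 6, 8)]
  Group 2 (a > b): [(2, 10, 9)]
Optimal job order: [3, 6, 4, 5, 1, 2]
Schedule:
  Job 3: M1 done at 2, M2 done at 8
  Job 6: M1 done at 4, M2 done at 11
  Job 4: M1 done at 8, M2 done at 23
  Job 5: M1 done at 13, M2 done at 29
  Job 1: M1 done at 19, M2 done at 37
  Job 2: M1 done at 29, M2 done at 46
Makespan = 46

46


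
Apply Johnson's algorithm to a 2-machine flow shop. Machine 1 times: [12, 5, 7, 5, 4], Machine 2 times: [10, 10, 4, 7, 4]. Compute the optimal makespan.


Apply Johnson's rule:
  Group 1 (a <= b): [(5, 4, 4), (2, 5, 10), (4, 5, 7)]
  Group 2 (a > b): [(1, 12, 10), (3, 7, 4)]
Optimal job order: [5, 2, 4, 1, 3]
Schedule:
  Job 5: M1 done at 4, M2 done at 8
  Job 2: M1 done at 9, M2 done at 19
  Job 4: M1 done at 14, M2 done at 26
  Job 1: M1 done at 26, M2 done at 36
  Job 3: M1 done at 33, M2 done at 40
Makespan = 40

40


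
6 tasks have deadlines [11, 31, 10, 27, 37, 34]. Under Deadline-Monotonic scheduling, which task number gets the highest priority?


Sort tasks by relative deadline (ascending):
  Task 3: deadline = 10
  Task 1: deadline = 11
  Task 4: deadline = 27
  Task 2: deadline = 31
  Task 6: deadline = 34
  Task 5: deadline = 37
Priority order (highest first): [3, 1, 4, 2, 6, 5]
Highest priority task = 3

3


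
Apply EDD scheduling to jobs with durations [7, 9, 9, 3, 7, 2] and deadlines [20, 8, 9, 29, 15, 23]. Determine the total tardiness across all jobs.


Sort by due date (EDD order): [(9, 8), (9, 9), (7, 15), (7, 20), (2, 23), (3, 29)]
Compute completion times and tardiness:
  Job 1: p=9, d=8, C=9, tardiness=max(0,9-8)=1
  Job 2: p=9, d=9, C=18, tardiness=max(0,18-9)=9
  Job 3: p=7, d=15, C=25, tardiness=max(0,25-15)=10
  Job 4: p=7, d=20, C=32, tardiness=max(0,32-20)=12
  Job 5: p=2, d=23, C=34, tardiness=max(0,34-23)=11
  Job 6: p=3, d=29, C=37, tardiness=max(0,37-29)=8
Total tardiness = 51

51


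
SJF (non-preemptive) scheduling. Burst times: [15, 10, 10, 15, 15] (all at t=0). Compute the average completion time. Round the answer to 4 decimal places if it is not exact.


SJF order (ascending): [10, 10, 15, 15, 15]
Completion times:
  Job 1: burst=10, C=10
  Job 2: burst=10, C=20
  Job 3: burst=15, C=35
  Job 4: burst=15, C=50
  Job 5: burst=15, C=65
Average completion = 180/5 = 36.0

36.0


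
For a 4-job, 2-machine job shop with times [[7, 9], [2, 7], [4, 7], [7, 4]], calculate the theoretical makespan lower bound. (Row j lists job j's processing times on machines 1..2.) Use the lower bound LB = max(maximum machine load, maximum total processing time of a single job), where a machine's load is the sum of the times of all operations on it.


Machine loads:
  Machine 1: 7 + 2 + 4 + 7 = 20
  Machine 2: 9 + 7 + 7 + 4 = 27
Max machine load = 27
Job totals:
  Job 1: 16
  Job 2: 9
  Job 3: 11
  Job 4: 11
Max job total = 16
Lower bound = max(27, 16) = 27

27


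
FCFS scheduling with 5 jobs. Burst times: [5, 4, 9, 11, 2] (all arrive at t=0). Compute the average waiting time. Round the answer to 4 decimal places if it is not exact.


FCFS order (as given): [5, 4, 9, 11, 2]
Waiting times:
  Job 1: wait = 0
  Job 2: wait = 5
  Job 3: wait = 9
  Job 4: wait = 18
  Job 5: wait = 29
Sum of waiting times = 61
Average waiting time = 61/5 = 12.2

12.2


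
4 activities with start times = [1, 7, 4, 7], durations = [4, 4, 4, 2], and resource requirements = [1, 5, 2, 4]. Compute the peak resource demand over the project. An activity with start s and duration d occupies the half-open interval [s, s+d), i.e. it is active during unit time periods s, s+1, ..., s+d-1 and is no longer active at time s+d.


Each activity i is active on [start_i, start_i + duration_i).
Compute total resource usage per time slot:
  t=0: active resources = [], total = 0
  t=1: active resources = [1], total = 1
  t=2: active resources = [1], total = 1
  t=3: active resources = [1], total = 1
  t=4: active resources = [1, 2], total = 3
  t=5: active resources = [2], total = 2
  t=6: active resources = [2], total = 2
  t=7: active resources = [5, 2, 4], total = 11
  t=8: active resources = [5, 4], total = 9
  t=9: active resources = [5], total = 5
  t=10: active resources = [5], total = 5
Peak resource demand = 11

11


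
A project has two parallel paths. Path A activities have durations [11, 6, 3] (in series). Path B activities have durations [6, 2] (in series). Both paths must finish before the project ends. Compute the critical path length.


Path A total = 11 + 6 + 3 = 20
Path B total = 6 + 2 = 8
Critical path = longest path = max(20, 8) = 20

20


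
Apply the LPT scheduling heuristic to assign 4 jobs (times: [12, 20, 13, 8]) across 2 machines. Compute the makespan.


Sort jobs in decreasing order (LPT): [20, 13, 12, 8]
Assign each job to the least loaded machine:
  Machine 1: jobs [20, 8], load = 28
  Machine 2: jobs [13, 12], load = 25
Makespan = max load = 28

28


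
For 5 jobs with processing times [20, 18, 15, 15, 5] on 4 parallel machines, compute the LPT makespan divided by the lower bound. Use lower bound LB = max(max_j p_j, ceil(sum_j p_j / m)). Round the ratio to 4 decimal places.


LPT order: [20, 18, 15, 15, 5]
Machine loads after assignment: [20, 18, 20, 15]
LPT makespan = 20
Lower bound = max(max_job, ceil(total/4)) = max(20, 19) = 20
Ratio = 20 / 20 = 1.0

1.0


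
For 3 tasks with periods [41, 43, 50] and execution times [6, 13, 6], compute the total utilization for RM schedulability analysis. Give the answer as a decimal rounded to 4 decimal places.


Compute individual utilizations (exact fractions):
  Task 1: C/T = 6/41 (approx. 0.1463)
  Task 2: C/T = 13/43 (approx. 0.3023)
  Task 3: C/T = 6/50 = 3/25 (approx. 0.12)
Total utilization U = 6/41 + 13/43 + 3/25 = 25064/44075
Rounded to 4 decimal places: U = 0.5687
RM (Liu & Layland) bound for 3 tasks = 0.779763; compare with U = 25064/44075 (approx. 0.568667)
U <= bound, so schedulable by RM sufficient condition.

0.5687


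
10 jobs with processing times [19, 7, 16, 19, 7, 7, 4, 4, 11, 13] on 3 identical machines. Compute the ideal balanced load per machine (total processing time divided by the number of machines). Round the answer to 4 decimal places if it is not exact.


Total processing time = 19 + 7 + 16 + 19 + 7 + 7 + 4 + 4 + 11 + 13 = 107
Number of machines = 3
Ideal balanced load = 107 / 3 = 35.6667

35.6667


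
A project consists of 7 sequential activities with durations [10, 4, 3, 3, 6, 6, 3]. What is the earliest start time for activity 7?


Activity 7 starts after activities 1 through 6 complete.
Predecessor durations: [10, 4, 3, 3, 6, 6]
ES = 10 + 4 + 3 + 3 + 6 + 6 = 32

32


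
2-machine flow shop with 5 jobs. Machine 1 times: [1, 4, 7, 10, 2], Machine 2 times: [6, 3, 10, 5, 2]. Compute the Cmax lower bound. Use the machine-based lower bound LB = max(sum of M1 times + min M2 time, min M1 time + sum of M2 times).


LB1 = sum(M1 times) + min(M2 times) = 24 + 2 = 26
LB2 = min(M1 times) + sum(M2 times) = 1 + 26 = 27
Lower bound = max(LB1, LB2) = max(26, 27) = 27

27


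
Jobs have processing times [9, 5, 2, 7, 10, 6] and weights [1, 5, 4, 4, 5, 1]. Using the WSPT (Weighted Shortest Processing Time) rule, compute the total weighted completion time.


Compute p/w ratios and sort ascending (WSPT): [(2, 4), (5, 5), (7, 4), (10, 5), (6, 1), (9, 1)]
Compute weighted completion times:
  Job (p=2,w=4): C=2, w*C=4*2=8
  Job (p=5,w=5): C=7, w*C=5*7=35
  Job (p=7,w=4): C=14, w*C=4*14=56
  Job (p=10,w=5): C=24, w*C=5*24=120
  Job (p=6,w=1): C=30, w*C=1*30=30
  Job (p=9,w=1): C=39, w*C=1*39=39
Total weighted completion time = 288

288


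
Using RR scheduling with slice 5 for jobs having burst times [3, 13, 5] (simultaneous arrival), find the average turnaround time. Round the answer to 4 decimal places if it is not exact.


Time quantum = 5
Execution trace:
  J1 runs 3 units, time = 3
  J2 runs 5 units, time = 8
  J3 runs 5 units, time = 13
  J2 runs 5 units, time = 18
  J2 runs 3 units, time = 21
Finish times: [3, 21, 13]
Average turnaround = 37/3 = 12.3333

12.3333


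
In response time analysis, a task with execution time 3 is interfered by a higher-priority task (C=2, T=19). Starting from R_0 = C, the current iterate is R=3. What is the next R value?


R_next = C + ceil(R_prev / T_hp) * C_hp
ceil(3 / 19) = ceil(0.1579) = 1
Interference = 1 * 2 = 2
R_next = 3 + 2 = 5

5


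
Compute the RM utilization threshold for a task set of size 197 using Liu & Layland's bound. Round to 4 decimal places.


Compute 2^(1/197) = 1.0035247108
Subtract 1: 1.0035247108 - 1 = 0.0035247108
Multiply by n: 197 * 0.0035247108 = 0.6943680276
Round to 4 dp: 0.6944

0.6944


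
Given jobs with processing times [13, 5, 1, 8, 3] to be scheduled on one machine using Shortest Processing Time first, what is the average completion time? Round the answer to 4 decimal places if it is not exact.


Sort jobs by processing time (SPT order): [1, 3, 5, 8, 13]
Compute completion times sequentially:
  Job 1: processing = 1, completes at 1
  Job 2: processing = 3, completes at 4
  Job 3: processing = 5, completes at 9
  Job 4: processing = 8, completes at 17
  Job 5: processing = 13, completes at 30
Sum of completion times = 61
Average completion time = 61/5 = 12.2

12.2


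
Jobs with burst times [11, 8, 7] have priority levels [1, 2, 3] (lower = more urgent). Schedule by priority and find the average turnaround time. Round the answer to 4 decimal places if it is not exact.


Sort by priority (ascending = highest first):
Order: [(1, 11), (2, 8), (3, 7)]
Completion times:
  Priority 1, burst=11, C=11
  Priority 2, burst=8, C=19
  Priority 3, burst=7, C=26
Average turnaround = 56/3 = 18.6667

18.6667


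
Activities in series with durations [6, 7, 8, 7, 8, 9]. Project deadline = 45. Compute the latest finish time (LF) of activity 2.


LF(activity 2) = deadline - sum of successor durations
Successors: activities 3 through 6 with durations [8, 7, 8, 9]
Sum of successor durations = 32
LF = 45 - 32 = 13

13


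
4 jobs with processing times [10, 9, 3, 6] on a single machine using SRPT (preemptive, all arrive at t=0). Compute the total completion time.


Since all jobs arrive at t=0, SRPT equals SPT ordering.
SPT order: [3, 6, 9, 10]
Completion times:
  Job 1: p=3, C=3
  Job 2: p=6, C=9
  Job 3: p=9, C=18
  Job 4: p=10, C=28
Total completion time = 3 + 9 + 18 + 28 = 58

58


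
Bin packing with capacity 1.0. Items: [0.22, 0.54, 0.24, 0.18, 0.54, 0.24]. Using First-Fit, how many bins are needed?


Place items sequentially using First-Fit:
  Item 0.22 -> new Bin 1
  Item 0.54 -> Bin 1 (now 0.76)
  Item 0.24 -> Bin 1 (now 1.0)
  Item 0.18 -> new Bin 2
  Item 0.54 -> Bin 2 (now 0.72)
  Item 0.24 -> Bin 2 (now 0.96)
Total bins used = 2

2


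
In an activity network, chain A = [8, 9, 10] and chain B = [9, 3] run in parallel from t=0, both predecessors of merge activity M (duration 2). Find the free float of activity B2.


ES(B2) = sum of predecessors on chain B = 9
EF(B2) = ES + duration = 9 + 3 = 12
Successor of B2 is M. ES(M) = max(sum(A), sum(B)) = max(27, 12) = 27
Free float = ES(successor) - EF(current) = 27 - 12 = 15

15


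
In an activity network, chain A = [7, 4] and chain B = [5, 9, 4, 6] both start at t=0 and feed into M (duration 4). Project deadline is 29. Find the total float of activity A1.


Forward pass: ES(A1) = sum of predecessors on chain A = 0
EF = ES + duration = 0 + 7 = 7
Backward pass: LF(M) = deadline = 29; LS(M) = 29 - 4 = 25
LF(A1) = LS(M) - sum(successors on chain A) = 25 - 4 = 21
LS = LF - duration = 21 - 7 = 14
Total float = LS - ES = 14 - 0 = 14

14


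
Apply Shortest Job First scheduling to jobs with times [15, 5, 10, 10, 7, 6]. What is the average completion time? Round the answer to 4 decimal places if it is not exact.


SJF order (ascending): [5, 6, 7, 10, 10, 15]
Completion times:
  Job 1: burst=5, C=5
  Job 2: burst=6, C=11
  Job 3: burst=7, C=18
  Job 4: burst=10, C=28
  Job 5: burst=10, C=38
  Job 6: burst=15, C=53
Average completion = 153/6 = 25.5

25.5


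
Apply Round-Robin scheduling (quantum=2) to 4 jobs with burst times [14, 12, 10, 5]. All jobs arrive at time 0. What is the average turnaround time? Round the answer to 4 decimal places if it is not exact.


Time quantum = 2
Execution trace:
  J1 runs 2 units, time = 2
  J2 runs 2 units, time = 4
  J3 runs 2 units, time = 6
  J4 runs 2 units, time = 8
  J1 runs 2 units, time = 10
  J2 runs 2 units, time = 12
  J3 runs 2 units, time = 14
  J4 runs 2 units, time = 16
  J1 runs 2 units, time = 18
  J2 runs 2 units, time = 20
  J3 runs 2 units, time = 22
  J4 runs 1 units, time = 23
  J1 runs 2 units, time = 25
  J2 runs 2 units, time = 27
  J3 runs 2 units, time = 29
  J1 runs 2 units, time = 31
  J2 runs 2 units, time = 33
  J3 runs 2 units, time = 35
  J1 runs 2 units, time = 37
  J2 runs 2 units, time = 39
  J1 runs 2 units, time = 41
Finish times: [41, 39, 35, 23]
Average turnaround = 138/4 = 34.5

34.5


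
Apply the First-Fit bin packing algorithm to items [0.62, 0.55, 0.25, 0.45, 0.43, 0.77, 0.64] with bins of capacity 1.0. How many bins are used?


Place items sequentially using First-Fit:
  Item 0.62 -> new Bin 1
  Item 0.55 -> new Bin 2
  Item 0.25 -> Bin 1 (now 0.87)
  Item 0.45 -> Bin 2 (now 1.0)
  Item 0.43 -> new Bin 3
  Item 0.77 -> new Bin 4
  Item 0.64 -> new Bin 5
Total bins used = 5

5


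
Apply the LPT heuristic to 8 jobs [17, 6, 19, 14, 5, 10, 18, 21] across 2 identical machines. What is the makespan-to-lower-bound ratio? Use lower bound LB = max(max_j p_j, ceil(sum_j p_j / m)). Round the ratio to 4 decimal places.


LPT order: [21, 19, 18, 17, 14, 10, 6, 5]
Machine loads after assignment: [54, 56]
LPT makespan = 56
Lower bound = max(max_job, ceil(total/2)) = max(21, 55) = 55
Ratio = 56 / 55 = 1.0182

1.0182


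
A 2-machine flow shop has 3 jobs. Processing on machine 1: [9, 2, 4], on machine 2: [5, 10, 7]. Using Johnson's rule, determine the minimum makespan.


Apply Johnson's rule:
  Group 1 (a <= b): [(2, 2, 10), (3, 4, 7)]
  Group 2 (a > b): [(1, 9, 5)]
Optimal job order: [2, 3, 1]
Schedule:
  Job 2: M1 done at 2, M2 done at 12
  Job 3: M1 done at 6, M2 done at 19
  Job 1: M1 done at 15, M2 done at 24
Makespan = 24

24


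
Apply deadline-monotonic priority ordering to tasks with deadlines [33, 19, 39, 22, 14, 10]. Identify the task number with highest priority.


Sort tasks by relative deadline (ascending):
  Task 6: deadline = 10
  Task 5: deadline = 14
  Task 2: deadline = 19
  Task 4: deadline = 22
  Task 1: deadline = 33
  Task 3: deadline = 39
Priority order (highest first): [6, 5, 2, 4, 1, 3]
Highest priority task = 6

6


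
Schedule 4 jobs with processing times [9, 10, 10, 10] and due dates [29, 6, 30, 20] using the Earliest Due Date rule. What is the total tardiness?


Sort by due date (EDD order): [(10, 6), (10, 20), (9, 29), (10, 30)]
Compute completion times and tardiness:
  Job 1: p=10, d=6, C=10, tardiness=max(0,10-6)=4
  Job 2: p=10, d=20, C=20, tardiness=max(0,20-20)=0
  Job 3: p=9, d=29, C=29, tardiness=max(0,29-29)=0
  Job 4: p=10, d=30, C=39, tardiness=max(0,39-30)=9
Total tardiness = 13

13


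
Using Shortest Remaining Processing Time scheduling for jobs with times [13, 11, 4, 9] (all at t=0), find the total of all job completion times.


Since all jobs arrive at t=0, SRPT equals SPT ordering.
SPT order: [4, 9, 11, 13]
Completion times:
  Job 1: p=4, C=4
  Job 2: p=9, C=13
  Job 3: p=11, C=24
  Job 4: p=13, C=37
Total completion time = 4 + 13 + 24 + 37 = 78

78


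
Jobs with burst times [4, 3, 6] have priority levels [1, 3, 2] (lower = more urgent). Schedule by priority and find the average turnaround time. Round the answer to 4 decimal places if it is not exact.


Sort by priority (ascending = highest first):
Order: [(1, 4), (2, 6), (3, 3)]
Completion times:
  Priority 1, burst=4, C=4
  Priority 2, burst=6, C=10
  Priority 3, burst=3, C=13
Average turnaround = 27/3 = 9.0

9.0


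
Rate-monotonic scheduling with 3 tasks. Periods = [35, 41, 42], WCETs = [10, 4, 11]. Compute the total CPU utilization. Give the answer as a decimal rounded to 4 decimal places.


Compute individual utilizations (exact fractions):
  Task 1: C/T = 10/35 = 2/7 (approx. 0.2857)
  Task 2: C/T = 4/41 (approx. 0.0976)
  Task 3: C/T = 11/42 (approx. 0.2619)
Total utilization U = 2/7 + 4/41 + 11/42 = 1111/1722
Rounded to 4 decimal places: U = 0.6452
RM (Liu & Layland) bound for 3 tasks = 0.779763; compare with U = 1111/1722 (approx. 0.645180)
U <= bound, so schedulable by RM sufficient condition.

0.6452


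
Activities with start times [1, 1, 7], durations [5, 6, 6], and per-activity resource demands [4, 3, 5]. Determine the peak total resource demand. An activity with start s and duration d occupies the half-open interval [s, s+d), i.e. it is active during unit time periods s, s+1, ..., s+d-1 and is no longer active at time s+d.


Each activity i is active on [start_i, start_i + duration_i).
Compute total resource usage per time slot:
  t=0: active resources = [], total = 0
  t=1: active resources = [4, 3], total = 7
  t=2: active resources = [4, 3], total = 7
  t=3: active resources = [4, 3], total = 7
  t=4: active resources = [4, 3], total = 7
  t=5: active resources = [4, 3], total = 7
  t=6: active resources = [3], total = 3
  t=7: active resources = [5], total = 5
  t=8: active resources = [5], total = 5
  t=9: active resources = [5], total = 5
  t=10: active resources = [5], total = 5
  t=11: active resources = [5], total = 5
  t=12: active resources = [5], total = 5
Peak resource demand = 7

7


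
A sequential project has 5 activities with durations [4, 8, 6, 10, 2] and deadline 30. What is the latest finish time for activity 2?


LF(activity 2) = deadline - sum of successor durations
Successors: activities 3 through 5 with durations [6, 10, 2]
Sum of successor durations = 18
LF = 30 - 18 = 12

12


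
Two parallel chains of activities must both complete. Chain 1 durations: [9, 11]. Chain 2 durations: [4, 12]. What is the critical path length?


Path A total = 9 + 11 = 20
Path B total = 4 + 12 = 16
Critical path = longest path = max(20, 16) = 20

20


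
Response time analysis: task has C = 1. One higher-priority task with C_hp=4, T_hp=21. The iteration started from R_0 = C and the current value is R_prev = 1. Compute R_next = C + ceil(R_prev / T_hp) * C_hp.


R_next = C + ceil(R_prev / T_hp) * C_hp
ceil(1 / 21) = ceil(0.0476) = 1
Interference = 1 * 4 = 4
R_next = 1 + 4 = 5

5


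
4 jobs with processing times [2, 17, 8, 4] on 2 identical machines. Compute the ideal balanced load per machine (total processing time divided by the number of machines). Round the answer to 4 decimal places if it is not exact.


Total processing time = 2 + 17 + 8 + 4 = 31
Number of machines = 2
Ideal balanced load = 31 / 2 = 15.5

15.5


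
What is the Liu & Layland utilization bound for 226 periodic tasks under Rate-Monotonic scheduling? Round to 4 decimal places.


Compute 2^(1/226) = 1.0030717310
Subtract 1: 1.0030717310 - 1 = 0.0030717310
Multiply by n: 226 * 0.0030717310 = 0.6942112060
Round to 4 dp: 0.6942

0.6942


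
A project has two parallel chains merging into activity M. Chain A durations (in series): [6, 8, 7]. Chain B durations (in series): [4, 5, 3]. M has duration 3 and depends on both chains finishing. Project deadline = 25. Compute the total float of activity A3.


Forward pass: ES(A3) = sum of predecessors on chain A = 14
EF = ES + duration = 14 + 7 = 21
Backward pass: LF(M) = deadline = 25; LS(M) = 25 - 3 = 22
LF(A3) = LS(M) - sum(successors on chain A) = 22 - 0 = 22
LS = LF - duration = 22 - 7 = 15
Total float = LS - ES = 15 - 14 = 1

1


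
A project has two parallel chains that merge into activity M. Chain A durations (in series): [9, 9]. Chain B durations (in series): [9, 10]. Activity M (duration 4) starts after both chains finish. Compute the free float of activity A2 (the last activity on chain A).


ES(A2) = sum of predecessors on chain A = 9
EF(A2) = ES + duration = 9 + 9 = 18
Successor of A2 is M. ES(M) = max(sum(A), sum(B)) = max(18, 19) = 19
Free float = ES(successor) - EF(current) = 19 - 18 = 1

1


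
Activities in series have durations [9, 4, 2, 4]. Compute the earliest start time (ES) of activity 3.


Activity 3 starts after activities 1 through 2 complete.
Predecessor durations: [9, 4]
ES = 9 + 4 = 13

13


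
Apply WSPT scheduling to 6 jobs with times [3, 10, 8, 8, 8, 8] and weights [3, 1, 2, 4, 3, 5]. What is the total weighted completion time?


Compute p/w ratios and sort ascending (WSPT): [(3, 3), (8, 5), (8, 4), (8, 3), (8, 2), (10, 1)]
Compute weighted completion times:
  Job (p=3,w=3): C=3, w*C=3*3=9
  Job (p=8,w=5): C=11, w*C=5*11=55
  Job (p=8,w=4): C=19, w*C=4*19=76
  Job (p=8,w=3): C=27, w*C=3*27=81
  Job (p=8,w=2): C=35, w*C=2*35=70
  Job (p=10,w=1): C=45, w*C=1*45=45
Total weighted completion time = 336

336


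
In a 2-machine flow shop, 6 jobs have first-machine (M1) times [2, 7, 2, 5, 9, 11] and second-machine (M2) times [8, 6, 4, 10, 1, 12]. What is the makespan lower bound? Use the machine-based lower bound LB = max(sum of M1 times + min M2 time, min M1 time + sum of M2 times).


LB1 = sum(M1 times) + min(M2 times) = 36 + 1 = 37
LB2 = min(M1 times) + sum(M2 times) = 2 + 41 = 43
Lower bound = max(LB1, LB2) = max(37, 43) = 43

43


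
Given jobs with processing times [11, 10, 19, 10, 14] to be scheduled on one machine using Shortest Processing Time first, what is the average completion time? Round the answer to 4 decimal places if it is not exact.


Sort jobs by processing time (SPT order): [10, 10, 11, 14, 19]
Compute completion times sequentially:
  Job 1: processing = 10, completes at 10
  Job 2: processing = 10, completes at 20
  Job 3: processing = 11, completes at 31
  Job 4: processing = 14, completes at 45
  Job 5: processing = 19, completes at 64
Sum of completion times = 170
Average completion time = 170/5 = 34.0

34.0


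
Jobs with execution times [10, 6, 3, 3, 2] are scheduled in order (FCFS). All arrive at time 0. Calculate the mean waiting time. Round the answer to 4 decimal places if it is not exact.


FCFS order (as given): [10, 6, 3, 3, 2]
Waiting times:
  Job 1: wait = 0
  Job 2: wait = 10
  Job 3: wait = 16
  Job 4: wait = 19
  Job 5: wait = 22
Sum of waiting times = 67
Average waiting time = 67/5 = 13.4

13.4


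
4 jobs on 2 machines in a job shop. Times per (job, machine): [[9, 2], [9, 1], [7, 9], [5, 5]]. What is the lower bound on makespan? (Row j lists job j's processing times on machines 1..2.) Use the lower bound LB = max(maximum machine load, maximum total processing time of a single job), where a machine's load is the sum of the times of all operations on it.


Machine loads:
  Machine 1: 9 + 9 + 7 + 5 = 30
  Machine 2: 2 + 1 + 9 + 5 = 17
Max machine load = 30
Job totals:
  Job 1: 11
  Job 2: 10
  Job 3: 16
  Job 4: 10
Max job total = 16
Lower bound = max(30, 16) = 30

30


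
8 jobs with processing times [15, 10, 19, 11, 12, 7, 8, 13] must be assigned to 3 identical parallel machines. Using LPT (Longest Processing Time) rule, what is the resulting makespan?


Sort jobs in decreasing order (LPT): [19, 15, 13, 12, 11, 10, 8, 7]
Assign each job to the least loaded machine:
  Machine 1: jobs [19, 10], load = 29
  Machine 2: jobs [15, 11, 7], load = 33
  Machine 3: jobs [13, 12, 8], load = 33
Makespan = max load = 33

33


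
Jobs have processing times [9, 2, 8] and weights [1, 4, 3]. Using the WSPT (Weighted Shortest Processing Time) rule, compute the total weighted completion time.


Compute p/w ratios and sort ascending (WSPT): [(2, 4), (8, 3), (9, 1)]
Compute weighted completion times:
  Job (p=2,w=4): C=2, w*C=4*2=8
  Job (p=8,w=3): C=10, w*C=3*10=30
  Job (p=9,w=1): C=19, w*C=1*19=19
Total weighted completion time = 57

57


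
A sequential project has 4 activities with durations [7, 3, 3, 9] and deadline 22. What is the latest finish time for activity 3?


LF(activity 3) = deadline - sum of successor durations
Successors: activities 4 through 4 with durations [9]
Sum of successor durations = 9
LF = 22 - 9 = 13

13


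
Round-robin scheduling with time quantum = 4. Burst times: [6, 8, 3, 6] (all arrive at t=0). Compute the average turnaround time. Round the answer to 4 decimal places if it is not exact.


Time quantum = 4
Execution trace:
  J1 runs 4 units, time = 4
  J2 runs 4 units, time = 8
  J3 runs 3 units, time = 11
  J4 runs 4 units, time = 15
  J1 runs 2 units, time = 17
  J2 runs 4 units, time = 21
  J4 runs 2 units, time = 23
Finish times: [17, 21, 11, 23]
Average turnaround = 72/4 = 18.0

18.0


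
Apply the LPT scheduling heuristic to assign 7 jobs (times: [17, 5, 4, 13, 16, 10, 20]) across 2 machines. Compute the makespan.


Sort jobs in decreasing order (LPT): [20, 17, 16, 13, 10, 5, 4]
Assign each job to the least loaded machine:
  Machine 1: jobs [20, 13, 10], load = 43
  Machine 2: jobs [17, 16, 5, 4], load = 42
Makespan = max load = 43

43


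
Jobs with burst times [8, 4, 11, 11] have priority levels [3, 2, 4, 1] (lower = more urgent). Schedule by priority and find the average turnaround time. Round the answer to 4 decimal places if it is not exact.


Sort by priority (ascending = highest first):
Order: [(1, 11), (2, 4), (3, 8), (4, 11)]
Completion times:
  Priority 1, burst=11, C=11
  Priority 2, burst=4, C=15
  Priority 3, burst=8, C=23
  Priority 4, burst=11, C=34
Average turnaround = 83/4 = 20.75

20.75


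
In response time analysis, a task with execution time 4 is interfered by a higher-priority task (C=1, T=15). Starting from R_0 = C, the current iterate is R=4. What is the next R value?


R_next = C + ceil(R_prev / T_hp) * C_hp
ceil(4 / 15) = ceil(0.2667) = 1
Interference = 1 * 1 = 1
R_next = 4 + 1 = 5

5


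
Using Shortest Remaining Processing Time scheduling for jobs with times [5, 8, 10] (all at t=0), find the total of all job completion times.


Since all jobs arrive at t=0, SRPT equals SPT ordering.
SPT order: [5, 8, 10]
Completion times:
  Job 1: p=5, C=5
  Job 2: p=8, C=13
  Job 3: p=10, C=23
Total completion time = 5 + 13 + 23 = 41

41


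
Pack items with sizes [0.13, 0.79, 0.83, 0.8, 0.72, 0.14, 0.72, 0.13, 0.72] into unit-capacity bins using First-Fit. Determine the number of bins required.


Place items sequentially using First-Fit:
  Item 0.13 -> new Bin 1
  Item 0.79 -> Bin 1 (now 0.92)
  Item 0.83 -> new Bin 2
  Item 0.8 -> new Bin 3
  Item 0.72 -> new Bin 4
  Item 0.14 -> Bin 2 (now 0.97)
  Item 0.72 -> new Bin 5
  Item 0.13 -> Bin 3 (now 0.93)
  Item 0.72 -> new Bin 6
Total bins used = 6

6


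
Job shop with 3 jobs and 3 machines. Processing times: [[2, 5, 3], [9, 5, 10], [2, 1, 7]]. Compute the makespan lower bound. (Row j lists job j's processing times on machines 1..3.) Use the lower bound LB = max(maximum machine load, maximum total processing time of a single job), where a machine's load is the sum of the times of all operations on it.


Machine loads:
  Machine 1: 2 + 9 + 2 = 13
  Machine 2: 5 + 5 + 1 = 11
  Machine 3: 3 + 10 + 7 = 20
Max machine load = 20
Job totals:
  Job 1: 10
  Job 2: 24
  Job 3: 10
Max job total = 24
Lower bound = max(20, 24) = 24

24


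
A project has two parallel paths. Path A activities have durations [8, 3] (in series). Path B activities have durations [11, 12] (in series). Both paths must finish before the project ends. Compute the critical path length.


Path A total = 8 + 3 = 11
Path B total = 11 + 12 = 23
Critical path = longest path = max(11, 23) = 23

23


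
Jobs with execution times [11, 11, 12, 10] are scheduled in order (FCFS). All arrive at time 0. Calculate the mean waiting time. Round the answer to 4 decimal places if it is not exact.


FCFS order (as given): [11, 11, 12, 10]
Waiting times:
  Job 1: wait = 0
  Job 2: wait = 11
  Job 3: wait = 22
  Job 4: wait = 34
Sum of waiting times = 67
Average waiting time = 67/4 = 16.75

16.75


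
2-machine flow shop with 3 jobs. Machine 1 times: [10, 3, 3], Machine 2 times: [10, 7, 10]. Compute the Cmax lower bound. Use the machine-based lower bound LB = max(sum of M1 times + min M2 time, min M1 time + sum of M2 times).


LB1 = sum(M1 times) + min(M2 times) = 16 + 7 = 23
LB2 = min(M1 times) + sum(M2 times) = 3 + 27 = 30
Lower bound = max(LB1, LB2) = max(23, 30) = 30

30


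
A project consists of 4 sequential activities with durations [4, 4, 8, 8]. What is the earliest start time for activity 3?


Activity 3 starts after activities 1 through 2 complete.
Predecessor durations: [4, 4]
ES = 4 + 4 = 8

8


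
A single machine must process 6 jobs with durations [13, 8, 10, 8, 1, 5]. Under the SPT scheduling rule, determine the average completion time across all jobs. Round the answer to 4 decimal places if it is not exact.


Sort jobs by processing time (SPT order): [1, 5, 8, 8, 10, 13]
Compute completion times sequentially:
  Job 1: processing = 1, completes at 1
  Job 2: processing = 5, completes at 6
  Job 3: processing = 8, completes at 14
  Job 4: processing = 8, completes at 22
  Job 5: processing = 10, completes at 32
  Job 6: processing = 13, completes at 45
Sum of completion times = 120
Average completion time = 120/6 = 20.0

20.0


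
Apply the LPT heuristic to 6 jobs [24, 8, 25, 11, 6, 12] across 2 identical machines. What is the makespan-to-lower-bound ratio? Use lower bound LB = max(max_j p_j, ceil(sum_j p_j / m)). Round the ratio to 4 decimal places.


LPT order: [25, 24, 12, 11, 8, 6]
Machine loads after assignment: [44, 42]
LPT makespan = 44
Lower bound = max(max_job, ceil(total/2)) = max(25, 43) = 43
Ratio = 44 / 43 = 1.0233

1.0233


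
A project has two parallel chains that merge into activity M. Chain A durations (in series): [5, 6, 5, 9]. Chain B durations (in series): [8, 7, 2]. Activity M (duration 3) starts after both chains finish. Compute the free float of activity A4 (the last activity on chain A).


ES(A4) = sum of predecessors on chain A = 16
EF(A4) = ES + duration = 16 + 9 = 25
Successor of A4 is M. ES(M) = max(sum(A), sum(B)) = max(25, 17) = 25
Free float = ES(successor) - EF(current) = 25 - 25 = 0

0


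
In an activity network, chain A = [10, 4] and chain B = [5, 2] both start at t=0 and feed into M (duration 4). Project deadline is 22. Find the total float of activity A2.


Forward pass: ES(A2) = sum of predecessors on chain A = 10
EF = ES + duration = 10 + 4 = 14
Backward pass: LF(M) = deadline = 22; LS(M) = 22 - 4 = 18
LF(A2) = LS(M) - sum(successors on chain A) = 18 - 0 = 18
LS = LF - duration = 18 - 4 = 14
Total float = LS - ES = 14 - 10 = 4

4


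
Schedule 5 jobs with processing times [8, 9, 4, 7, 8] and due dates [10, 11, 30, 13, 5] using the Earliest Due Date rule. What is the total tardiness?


Sort by due date (EDD order): [(8, 5), (8, 10), (9, 11), (7, 13), (4, 30)]
Compute completion times and tardiness:
  Job 1: p=8, d=5, C=8, tardiness=max(0,8-5)=3
  Job 2: p=8, d=10, C=16, tardiness=max(0,16-10)=6
  Job 3: p=9, d=11, C=25, tardiness=max(0,25-11)=14
  Job 4: p=7, d=13, C=32, tardiness=max(0,32-13)=19
  Job 5: p=4, d=30, C=36, tardiness=max(0,36-30)=6
Total tardiness = 48

48


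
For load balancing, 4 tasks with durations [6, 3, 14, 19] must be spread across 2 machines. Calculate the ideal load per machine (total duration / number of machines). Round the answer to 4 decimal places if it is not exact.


Total processing time = 6 + 3 + 14 + 19 = 42
Number of machines = 2
Ideal balanced load = 42 / 2 = 21.0

21.0


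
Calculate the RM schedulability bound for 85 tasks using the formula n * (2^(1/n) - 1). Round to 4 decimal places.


Compute 2^(1/85) = 1.0081880126
Subtract 1: 1.0081880126 - 1 = 0.0081880126
Multiply by n: 85 * 0.0081880126 = 0.6959810710
Round to 4 dp: 0.6960

0.6960


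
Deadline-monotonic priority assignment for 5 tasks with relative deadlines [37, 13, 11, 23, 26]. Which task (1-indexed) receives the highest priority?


Sort tasks by relative deadline (ascending):
  Task 3: deadline = 11
  Task 2: deadline = 13
  Task 4: deadline = 23
  Task 5: deadline = 26
  Task 1: deadline = 37
Priority order (highest first): [3, 2, 4, 5, 1]
Highest priority task = 3

3
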